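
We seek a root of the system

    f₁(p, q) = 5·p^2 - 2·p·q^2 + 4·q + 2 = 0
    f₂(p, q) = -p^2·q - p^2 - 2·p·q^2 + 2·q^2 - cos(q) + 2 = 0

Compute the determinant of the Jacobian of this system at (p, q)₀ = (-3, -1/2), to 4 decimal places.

J = [[10·p - 2·q^2, -4·p·q + 4], [-2·p·q - 2·p - 2·q^2, -p^2 - 4·p·q + 4·q + sin(q)]].
At the point, J = [[-30.5000, -2.0000], [2.5000, -17.479426]].
det J = 538.1225.

538.1225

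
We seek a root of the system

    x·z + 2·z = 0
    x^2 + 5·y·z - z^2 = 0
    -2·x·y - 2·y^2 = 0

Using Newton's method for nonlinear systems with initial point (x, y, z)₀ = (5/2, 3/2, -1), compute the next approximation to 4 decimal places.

(1.0009, 0.8179, -0.3331)

At (5/2, 3/2, -1): F = (-4.5000, -2.2500, -12.0000).
Jacobian J = [[z, 0, x + 2], [2·x, 5·z, 5·y - 2·z], [-2·y, -2·x - 4·y, 0]].
At the point, J = [[-1.0000, 0.0000, 4.5000], [5.0000, -5.0000, 9.5000], [-3.0000, -11.0000, 0.0000]] (det J = -419.5000).
Solving J·Δ = −F gives Δ = (-1.4991, -0.6821, 0.6669).
Then the next iterate is (x, y, z)₁ = (1.0009, 0.8179, -0.3331).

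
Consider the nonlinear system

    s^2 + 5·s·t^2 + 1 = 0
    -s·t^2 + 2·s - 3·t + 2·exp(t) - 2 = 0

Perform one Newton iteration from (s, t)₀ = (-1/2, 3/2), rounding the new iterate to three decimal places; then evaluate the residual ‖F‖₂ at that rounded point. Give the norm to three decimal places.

1.266

At (-1/2, 3/2): F = (-4.375, 2.58838).
Jacobian J = [[2·s + 5·t^2, 10·s·t], [-t^2 + 2, -2·s·t + 2·exp(t) - 3]].
At the point, J = [[10.250, -7.500], [-0.250, 7.46338]] (det J = 74.62463).
Solving J·Δ = −F gives Δ = (0.177, -0.341).
Then the next iterate is (s, t)₁ = (-0.323, 1.159).
Re-evaluating at (-0.323, 1.159): F = (-1.06507, 0.68437), so ‖F‖₂ = 1.266.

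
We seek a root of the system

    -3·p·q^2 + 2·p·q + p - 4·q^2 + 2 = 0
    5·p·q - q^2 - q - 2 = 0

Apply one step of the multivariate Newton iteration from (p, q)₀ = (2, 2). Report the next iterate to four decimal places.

(1.1015, 1.3969)

At (2, 2): F = (-28.0000, 12.0000).
Jacobian J = [[-3·q^2 + 2·q + 1, -6·p·q + 2·p - 8·q], [5·q, 5·p - 2·q - 1]].
At the point, J = [[-7.0000, -36.0000], [10.0000, 5.0000]] (det J = 325.0000).
Solving J·Δ = −F gives Δ = (-0.8985, -0.6031).
Then the next iterate is (p, q)₁ = (1.1015, 1.3969).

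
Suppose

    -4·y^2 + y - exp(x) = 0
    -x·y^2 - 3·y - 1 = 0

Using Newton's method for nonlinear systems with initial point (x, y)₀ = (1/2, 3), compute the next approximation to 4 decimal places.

(-0.1373, 1.5392)

At (1/2, 3): F = (-34.648721, -14.5000).
Jacobian J = [[-exp(x), -8·y + 1], [-y^2, -2·x·y - 3]].
At the point, J = [[-1.648721, -23.0000], [-9.0000, -6.0000]] (det J = -197.107672).
Solving J·Δ = −F gives Δ = (-0.6373, -1.4608).
Then the next iterate is (x, y)₁ = (-0.1373, 1.5392).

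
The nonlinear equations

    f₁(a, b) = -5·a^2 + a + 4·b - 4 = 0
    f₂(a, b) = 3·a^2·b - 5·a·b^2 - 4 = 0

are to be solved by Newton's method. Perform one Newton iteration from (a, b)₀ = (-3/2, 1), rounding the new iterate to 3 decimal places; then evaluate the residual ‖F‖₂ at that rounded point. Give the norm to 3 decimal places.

3.403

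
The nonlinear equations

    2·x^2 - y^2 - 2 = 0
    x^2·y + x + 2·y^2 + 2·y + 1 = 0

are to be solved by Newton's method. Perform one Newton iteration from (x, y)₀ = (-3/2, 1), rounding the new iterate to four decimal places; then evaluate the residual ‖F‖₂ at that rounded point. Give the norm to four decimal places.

1.5643

At (-3/2, 1): F = (1.5000, 5.7500).
Jacobian J = [[4·x, -2·y], [2·x·y + 1, x^2 + 4·y + 2]].
At the point, J = [[-6.0000, -2.0000], [-2.0000, 8.2500]] (det J = -53.5000).
Solving J·Δ = −F gives Δ = (0.4463, -0.5888).
Then the next iterate is (x, y)₁ = (-1.0537, 0.4112).
Re-evaluating at (-1.0537, 0.4112): F = (0.051482, 1.563420), so ‖F‖₂ = 1.5643.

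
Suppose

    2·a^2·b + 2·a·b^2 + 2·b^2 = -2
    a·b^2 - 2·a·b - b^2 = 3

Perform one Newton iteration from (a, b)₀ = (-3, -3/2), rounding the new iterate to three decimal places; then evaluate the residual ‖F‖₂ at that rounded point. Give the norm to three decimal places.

At (-3, -3/2): F = (-34.000, -21.000).
Jacobian J = [[4·a·b + 2·b^2, 2·a^2 + 4·a·b + 4·b], [b^2 - 2·b, 2·a·b - 2·a - 2·b]].
At the point, J = [[22.500, 30.000], [5.250, 18.000]] (det J = 247.500).
Solving J·Δ = −F gives Δ = (-0.073, 1.188).
Then the next iterate is (a, b)₁ = (-3.073, -0.312).
Re-evaluating at (-3.073, -0.312): F = (-4.29623, -5.31403), so ‖F‖₂ = 6.833.

6.833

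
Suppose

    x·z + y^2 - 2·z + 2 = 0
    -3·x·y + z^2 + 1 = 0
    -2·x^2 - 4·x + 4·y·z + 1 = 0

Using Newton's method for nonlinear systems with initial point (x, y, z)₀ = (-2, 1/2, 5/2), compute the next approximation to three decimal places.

(-2.452, 0.524, 0.286)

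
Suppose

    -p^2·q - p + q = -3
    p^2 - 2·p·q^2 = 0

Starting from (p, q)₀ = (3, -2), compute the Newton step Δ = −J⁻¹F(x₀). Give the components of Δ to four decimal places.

(-1.0645, 0.5363)

At (3, -2): F = (16.0000, -15.0000).
Jacobian J = [[-2·p·q - 1, -p^2 + 1], [2·p - 2·q^2, -4·p·q]].
At the point, J = [[11.0000, -8.0000], [-2.0000, 24.0000]] (det J = 248.0000).
Solving J·Δ = −F gives Δ = (-1.0645, 0.5363).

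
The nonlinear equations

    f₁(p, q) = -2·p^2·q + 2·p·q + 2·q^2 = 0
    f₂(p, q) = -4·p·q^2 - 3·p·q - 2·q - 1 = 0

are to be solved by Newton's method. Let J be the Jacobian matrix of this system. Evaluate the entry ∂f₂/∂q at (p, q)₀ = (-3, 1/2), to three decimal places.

19.000

∂f₂/∂q = -8·p·q - 3·p - 2.
At (-3, 1/2) this is 19.000.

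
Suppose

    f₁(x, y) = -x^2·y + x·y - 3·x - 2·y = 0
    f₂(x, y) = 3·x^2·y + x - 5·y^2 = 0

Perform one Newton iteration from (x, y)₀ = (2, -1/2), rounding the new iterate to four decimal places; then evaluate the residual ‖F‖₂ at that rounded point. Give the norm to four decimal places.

3.2050

At (2, -1/2): F = (-4.0000, -5.2500).
Jacobian J = [[-2·x·y + y - 3, -x^2 + x - 2], [6·x·y + 1, 3·x^2 - 10·y]].
At the point, J = [[-1.5000, -4.0000], [-5.0000, 17.0000]] (det J = -45.5000).
Solving J·Δ = −F gives Δ = (-1.9560, -0.2665).
Then the next iterate is (x, y)₁ = (0.0440, -0.7665).
Re-evaluating at (0.0440, -0.7665): F = (1.368758, -2.898063), so ‖F‖₂ = 3.2050.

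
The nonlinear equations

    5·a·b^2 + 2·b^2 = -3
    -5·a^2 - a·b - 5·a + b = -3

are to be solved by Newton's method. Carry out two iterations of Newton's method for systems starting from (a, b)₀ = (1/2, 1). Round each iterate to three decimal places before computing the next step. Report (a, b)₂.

At (1/2, 1): F = (7.500, -0.250).
Jacobian J = [[5·b^2, 10·a·b + 4·b], [-10·a - b - 5, -a + 1]].
At the point, J = [[5.000, 9.000], [-11.000, 0.500]] (det J = 101.500).
Solving J·Δ = −F gives Δ = (-0.059, -0.800).
Then the next iterate is (a, b)₁ = (0.441, 0.200).
Round to (0.441, 0.200) and repeat: F = (3.16820, -0.06561), J = [[0.200, 1.682], [-9.610, 0.559]].
Δ = (-0.116, -1.870), so (a, b)₂ = (0.325, -1.670).

(0.325, -1.670)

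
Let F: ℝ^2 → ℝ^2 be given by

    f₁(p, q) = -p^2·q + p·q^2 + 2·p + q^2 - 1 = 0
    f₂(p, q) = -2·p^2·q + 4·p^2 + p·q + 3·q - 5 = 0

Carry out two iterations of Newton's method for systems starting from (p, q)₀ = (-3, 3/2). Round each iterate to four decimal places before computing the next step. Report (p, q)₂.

(-0.7590, 0.3885)

At (-3, 3/2): F = (-25.0000, 4.0000).
Jacobian J = [[-2·p·q + q^2 + 2, -p^2 + 2·p·q + 2·q], [-4·p·q + 8·p + q, -2·p^2 + p + 3]].
At the point, J = [[13.2500, -15.0000], [-4.5000, -18.0000]] (det J = -306.0000).
Solving J·Δ = −F gives Δ = (1.6667, -0.1944).
Then the next iterate is (p, q)₁ = (-1.3333, 1.3056).
Round to (-1.3333, 1.3056) and repeat: F = (-6.555691, -0.355102), J = [[7.186104, -2.648002], [-2.397774, -1.888678]].
Δ = (0.5743, -0.9171), so (p, q)₂ = (-0.7590, 0.3885).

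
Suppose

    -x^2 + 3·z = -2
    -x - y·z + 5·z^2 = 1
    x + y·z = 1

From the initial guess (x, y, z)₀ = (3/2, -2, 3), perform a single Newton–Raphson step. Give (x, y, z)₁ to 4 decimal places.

At (3/2, -2, 3): F = (8.7500, 48.5000, -5.5000).
Jacobian J = [[-2·x, 0, 3], [-1, -z, -y + 10·z], [1, z, y]].
At the point, J = [[-3.0000, 0.0000, 3.0000], [-1.0000, -3.0000, 32.0000], [1.0000, 3.0000, -2.0000]] (det J = 270.0000).
Solving J·Δ = −F gives Δ = (1.4833, 0.3833, -1.4333).
Then the next iterate is (x, y, z)₁ = (2.9833, -1.6167, 1.5667).

(2.9833, -1.6167, 1.5667)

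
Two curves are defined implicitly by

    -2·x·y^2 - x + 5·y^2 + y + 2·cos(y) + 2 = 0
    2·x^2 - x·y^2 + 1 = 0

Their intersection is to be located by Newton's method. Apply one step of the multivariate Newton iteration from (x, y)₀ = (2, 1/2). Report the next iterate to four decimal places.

(-0.7343, -5.8456)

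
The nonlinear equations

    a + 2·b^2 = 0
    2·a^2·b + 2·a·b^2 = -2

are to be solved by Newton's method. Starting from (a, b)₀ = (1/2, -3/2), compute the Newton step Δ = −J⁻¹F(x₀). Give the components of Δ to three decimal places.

At (1/2, -3/2): F = (5.000, 3.500).
Jacobian J = [[1, 4·b], [4·a·b + 2·b^2, 2·a^2 + 4·a·b]].
At the point, J = [[1.000, -6.000], [1.500, -2.500]] (det J = 6.500).
Solving J·Δ = −F gives Δ = (-1.308, 0.615).

(-1.308, 0.615)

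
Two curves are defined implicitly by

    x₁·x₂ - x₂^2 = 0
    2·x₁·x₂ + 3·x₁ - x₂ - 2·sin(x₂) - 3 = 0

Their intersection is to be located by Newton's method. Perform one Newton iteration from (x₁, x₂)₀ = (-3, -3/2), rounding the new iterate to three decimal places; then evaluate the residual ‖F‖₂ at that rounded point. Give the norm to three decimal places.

0.227

At (-3, -3/2): F = (2.250, 0.49499).
Jacobian J = [[x₂, x₁ - 2·x₂], [2·x₂ + 3, 2·x₁ - 2·cos(x₂) - 1]].
At the point, J = [[-1.500, 0.000], [0.000, -7.14147]] (det J = 10.71221).
Solving J·Δ = −F gives Δ = (1.500, 0.069).
Then the next iterate is (x₁, x₂)₁ = (-1.500, -1.431).
Re-evaluating at (-1.500, -1.431): F = (0.09874, 0.20449), so ‖F‖₂ = 0.227.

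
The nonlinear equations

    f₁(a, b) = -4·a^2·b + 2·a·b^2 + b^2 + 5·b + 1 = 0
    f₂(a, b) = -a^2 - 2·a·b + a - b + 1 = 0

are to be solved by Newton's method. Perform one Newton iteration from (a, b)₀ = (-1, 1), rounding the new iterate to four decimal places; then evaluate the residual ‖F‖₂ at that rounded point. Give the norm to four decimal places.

At (-1, 1): F = (1.0000, 0.0000).
Jacobian J = [[-8·a·b + 2·b^2, -4·a^2 + 4·a·b + 2·b + 5], [-2·a - 2·b + 1, -2·a - 1]].
At the point, J = [[10.0000, -1.0000], [1.0000, 1.0000]] (det J = 11.0000).
Solving J·Δ = −F gives Δ = (-0.0909, 0.0909).
Then the next iterate is (a, b)₁ = (-1.0909, 1.0909).
Re-evaluating at (-1.0909, 1.0909): F = (-0.144874, 0.008263), so ‖F‖₂ = 0.1451.

0.1451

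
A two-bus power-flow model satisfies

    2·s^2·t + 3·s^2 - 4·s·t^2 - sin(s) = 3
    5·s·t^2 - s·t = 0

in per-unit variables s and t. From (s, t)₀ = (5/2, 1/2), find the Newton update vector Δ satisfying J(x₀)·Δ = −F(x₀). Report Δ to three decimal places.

(-0.940, -0.117)

At (5/2, 1/2): F = (18.90153, 1.875).
Jacobian J = [[4·s·t + 6·s - 4·t^2 - cos(s), 2·s^2 - 8·s·t], [5·t^2 - t, 10·s·t - s]].
At the point, J = [[19.80114, 2.500], [0.750, 10.000]] (det J = 196.13644).
Solving J·Δ = −F gives Δ = (-0.940, -0.117).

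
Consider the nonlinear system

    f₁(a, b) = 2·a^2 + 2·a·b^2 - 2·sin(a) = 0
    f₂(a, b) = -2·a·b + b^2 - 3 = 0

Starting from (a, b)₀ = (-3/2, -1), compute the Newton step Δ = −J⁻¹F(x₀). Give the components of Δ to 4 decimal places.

(2.0751, 0.8498)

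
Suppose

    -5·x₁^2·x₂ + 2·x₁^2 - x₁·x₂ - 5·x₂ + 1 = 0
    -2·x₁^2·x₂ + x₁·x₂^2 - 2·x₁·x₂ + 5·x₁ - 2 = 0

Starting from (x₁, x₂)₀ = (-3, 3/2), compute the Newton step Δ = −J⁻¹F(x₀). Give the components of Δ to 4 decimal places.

(2.2921, 0.4405)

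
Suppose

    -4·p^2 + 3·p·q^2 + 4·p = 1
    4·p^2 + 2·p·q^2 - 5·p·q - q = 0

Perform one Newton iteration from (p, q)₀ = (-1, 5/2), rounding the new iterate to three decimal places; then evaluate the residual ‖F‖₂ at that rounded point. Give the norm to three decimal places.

7.308

At (-1, 5/2): F = (-27.750, 1.500).
Jacobian J = [[-8·p + 3·q^2 + 4, 6·p·q], [8·p + 2·q^2 - 5·q, 4·p·q - 5·p - 1]].
At the point, J = [[30.750, -15.000], [-8.000, -6.000]] (det J = -304.500).
Solving J·Δ = −F gives Δ = (0.621, -0.578).
Then the next iterate is (p, q)₁ = (-0.379, 1.922).
Re-evaluating at (-0.379, 1.922): F = (-7.29074, -0.50536), so ‖F‖₂ = 7.308.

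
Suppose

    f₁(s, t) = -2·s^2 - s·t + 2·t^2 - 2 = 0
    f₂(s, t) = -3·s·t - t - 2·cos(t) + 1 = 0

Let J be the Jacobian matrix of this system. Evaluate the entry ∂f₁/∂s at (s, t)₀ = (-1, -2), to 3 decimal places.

6.000

∂f₁/∂s = -4·s - t.
At (-1, -2) this is 6.000.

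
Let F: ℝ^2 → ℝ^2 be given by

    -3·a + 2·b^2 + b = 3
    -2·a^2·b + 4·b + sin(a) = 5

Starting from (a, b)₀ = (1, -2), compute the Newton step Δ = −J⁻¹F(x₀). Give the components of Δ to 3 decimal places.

(1.062, -0.455)

At (1, -2): F = (0.000, -8.15853).
Jacobian J = [[-3, 4·b + 1], [-4·a·b + cos(a), -2·a^2 + 4]].
At the point, J = [[-3.000, -7.000], [8.54030, 2.000]] (det J = 53.78212).
Solving J·Δ = −F gives Δ = (1.062, -0.455).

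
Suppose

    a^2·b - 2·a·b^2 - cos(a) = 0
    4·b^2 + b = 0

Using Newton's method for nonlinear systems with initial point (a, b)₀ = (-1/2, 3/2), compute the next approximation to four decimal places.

(-0.6354, 0.6923)

At (-1/2, 3/2): F = (1.747417, 10.5000).
Jacobian J = [[2·a·b - 2·b^2 + sin(a), a^2 - 4·a·b], [0, 8·b + 1]].
At the point, J = [[-6.479426, 3.2500], [0.0000, 13.0000]] (det J = -84.232532).
Solving J·Δ = −F gives Δ = (-0.1354, -0.8077).
Then the next iterate is (a, b)₁ = (-0.6354, 0.6923).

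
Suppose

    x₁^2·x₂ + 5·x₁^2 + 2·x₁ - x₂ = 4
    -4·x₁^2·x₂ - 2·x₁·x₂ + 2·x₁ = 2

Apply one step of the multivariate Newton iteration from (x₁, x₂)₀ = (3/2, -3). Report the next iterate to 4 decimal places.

At (3/2, -3): F = (6.5000, 37.0000).
Jacobian J = [[2·x₁·x₂ + 10·x₁ + 2, x₁^2 - 1], [-8·x₁·x₂ - 2·x₂ + 2, -4·x₁^2 - 2·x₁]].
At the point, J = [[8.0000, 1.2500], [44.0000, -12.0000]] (det J = -151.0000).
Solving J·Δ = −F gives Δ = (-0.8228, 0.0662).
Then the next iterate is (x₁, x₂)₁ = (0.6772, -2.9338).

(0.6772, -2.9338)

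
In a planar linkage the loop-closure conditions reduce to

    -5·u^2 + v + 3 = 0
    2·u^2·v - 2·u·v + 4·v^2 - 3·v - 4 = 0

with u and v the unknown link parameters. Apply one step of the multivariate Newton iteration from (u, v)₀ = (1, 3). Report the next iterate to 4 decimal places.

At (1, 3): F = (1.0000, 23.0000).
Jacobian J = [[-10·u, 1], [4·u·v - 2·v, 2·u^2 - 2·u + 8·v - 3]].
At the point, J = [[-10.0000, 1.0000], [6.0000, 21.0000]] (det J = -216.0000).
Solving J·Δ = −F gives Δ = (-0.0093, -1.0926).
Then the next iterate is (u, v)₁ = (0.9907, 1.9074).

(0.9907, 1.9074)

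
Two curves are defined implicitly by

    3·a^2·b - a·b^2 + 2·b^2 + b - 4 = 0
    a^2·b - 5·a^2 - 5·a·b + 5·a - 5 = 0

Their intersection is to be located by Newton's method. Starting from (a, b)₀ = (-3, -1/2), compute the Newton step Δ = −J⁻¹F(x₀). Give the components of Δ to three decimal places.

At (-3, -1/2): F = (-16.750, -77.000).
Jacobian J = [[6·a·b - b^2, 3·a^2 - 2·a·b + 4·b + 1], [2·a·b - 10·a - 5·b + 5, a^2 - 5·a]].
At the point, J = [[8.750, 23.000], [40.500, 24.000]] (det J = -721.500).
Solving J·Δ = −F gives Δ = (1.897, 0.006).

(1.897, 0.006)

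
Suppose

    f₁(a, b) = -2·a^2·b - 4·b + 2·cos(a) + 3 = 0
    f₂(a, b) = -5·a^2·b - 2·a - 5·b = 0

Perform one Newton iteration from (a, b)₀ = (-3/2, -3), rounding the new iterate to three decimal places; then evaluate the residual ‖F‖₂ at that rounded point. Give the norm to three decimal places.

At (-3/2, -3): F = (28.64147, 51.750).
Jacobian J = [[-4·a·b - 2·sin(a), -2·a^2 - 4], [-10·a·b - 2, -5·a^2 - 5]].
At the point, J = [[-16.00501, -8.500], [-47.000, -16.250]] (det J = -139.41859).
Solving J·Δ = −F gives Δ = (-0.183, 3.715).
Then the next iterate is (a, b)₁ = (-1.683, 0.715).
Re-evaluating at (-1.683, 0.715): F = (-4.13440, -10.33515), so ‖F‖₂ = 11.131.

11.131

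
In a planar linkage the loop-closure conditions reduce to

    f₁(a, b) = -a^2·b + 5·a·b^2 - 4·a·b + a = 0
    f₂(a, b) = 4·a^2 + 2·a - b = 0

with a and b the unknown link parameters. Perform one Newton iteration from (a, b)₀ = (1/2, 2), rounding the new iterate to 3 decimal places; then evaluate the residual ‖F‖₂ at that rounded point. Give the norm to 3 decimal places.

1.743

At (1/2, 2): F = (6.000, 0.000).
Jacobian J = [[-2·a·b + 5·b^2 - 4·b + 1, -a^2 + 10·a·b - 4·a], [8·a + 2, -1]].
At the point, J = [[11.000, 7.750], [6.000, -1.000]] (det J = -57.500).
Solving J·Δ = −F gives Δ = (-0.104, -0.626).
Then the next iterate is (a, b)₁ = (0.396, 1.374).
Re-evaluating at (0.396, 1.374): F = (1.74211, 0.04526), so ‖F‖₂ = 1.743.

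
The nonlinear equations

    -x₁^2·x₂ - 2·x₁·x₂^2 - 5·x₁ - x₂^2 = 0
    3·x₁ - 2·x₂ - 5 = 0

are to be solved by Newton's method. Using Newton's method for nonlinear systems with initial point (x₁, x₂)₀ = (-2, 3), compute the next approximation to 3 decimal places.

(7.400, 8.600)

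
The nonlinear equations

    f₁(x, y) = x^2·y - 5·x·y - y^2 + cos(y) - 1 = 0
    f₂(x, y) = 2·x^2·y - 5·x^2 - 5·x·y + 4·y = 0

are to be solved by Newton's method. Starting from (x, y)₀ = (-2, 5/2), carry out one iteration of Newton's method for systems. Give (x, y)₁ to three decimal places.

At (-2, 5/2): F = (26.94886, 35.000).
Jacobian J = [[2·x·y - 5·y, x^2 - 5·x - 2·y - sin(y)], [4·x·y - 10·x - 5·y, 2·x^2 - 5·x + 4]].
At the point, J = [[-22.500, 8.40153], [-12.500, 22.000]] (det J = -389.98090).
Solving J·Δ = −F gives Δ = (0.766, -1.156).
Then the next iterate is (x, y)₁ = (-1.234, 1.344).

(-1.234, 1.344)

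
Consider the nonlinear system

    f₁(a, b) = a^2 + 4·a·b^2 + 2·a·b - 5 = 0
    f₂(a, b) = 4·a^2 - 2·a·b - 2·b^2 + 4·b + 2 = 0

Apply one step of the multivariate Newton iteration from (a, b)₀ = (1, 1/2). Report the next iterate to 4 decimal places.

(0.0714, 1.4524)

At (1, 1/2): F = (-2.0000, 6.5000).
Jacobian J = [[2·a + 4·b^2 + 2·b, 8·a·b + 2·a], [8·a - 2·b, -2·a - 4·b + 4]].
At the point, J = [[4.0000, 6.0000], [7.0000, 0.0000]] (det J = -42.0000).
Solving J·Δ = −F gives Δ = (-0.9286, 0.9524).
Then the next iterate is (a, b)₁ = (0.0714, 1.4524).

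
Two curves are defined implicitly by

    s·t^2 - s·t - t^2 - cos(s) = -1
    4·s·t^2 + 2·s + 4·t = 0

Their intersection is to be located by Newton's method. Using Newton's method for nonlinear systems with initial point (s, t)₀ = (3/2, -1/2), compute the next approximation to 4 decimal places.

(0.9445, -0.0832)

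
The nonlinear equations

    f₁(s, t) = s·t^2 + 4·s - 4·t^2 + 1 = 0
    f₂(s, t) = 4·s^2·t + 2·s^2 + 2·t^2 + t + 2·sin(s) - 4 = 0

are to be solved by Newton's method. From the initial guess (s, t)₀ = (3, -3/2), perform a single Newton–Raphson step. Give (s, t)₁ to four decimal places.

(1.3680, -1.6833)

At (3, -3/2): F = (10.7500, -36.717760).
Jacobian J = [[t^2 + 4, 2·s·t - 8·t], [8·s·t + 4·s + 2·cos(s), 4·s^2 + 4·t + 1]].
At the point, J = [[6.2500, 3.0000], [-25.979985, 31.0000]] (det J = 271.689955).
Solving J·Δ = −F gives Δ = (-1.6320, -0.1833).
Then the next iterate is (s, t)₁ = (1.3680, -1.6833).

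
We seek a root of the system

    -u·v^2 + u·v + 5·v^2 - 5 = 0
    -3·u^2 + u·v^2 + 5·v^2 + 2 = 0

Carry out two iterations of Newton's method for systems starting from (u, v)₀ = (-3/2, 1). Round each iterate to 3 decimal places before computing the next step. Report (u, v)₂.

At (-3/2, 1): F = (0.000, -1.250).
Jacobian J = [[-v^2 + v, -2·u·v + u + 10·v], [-6·u + v^2, 2·u·v + 10·v]].
At the point, J = [[0.000, 11.500], [10.000, 7.000]] (det J = -115.000).
Solving J·Δ = −F gives Δ = (0.125, 0.000).
Then the next iterate is (u, v)₁ = (-1.375, 1.000).
Round to (-1.375, 1.000) and repeat: F = (0.000, -0.04688), J = [[0.000, 11.375], [9.250, 7.250]].
Δ = (0.005, 0.000), so (u, v)₂ = (-1.370, 1.000).

(-1.370, 1.000)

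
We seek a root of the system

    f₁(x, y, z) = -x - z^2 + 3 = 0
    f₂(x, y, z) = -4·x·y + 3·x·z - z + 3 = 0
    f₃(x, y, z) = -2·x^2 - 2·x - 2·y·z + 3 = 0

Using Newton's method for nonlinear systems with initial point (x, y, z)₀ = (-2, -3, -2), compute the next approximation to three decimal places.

(0.209, -3.517, -1.698)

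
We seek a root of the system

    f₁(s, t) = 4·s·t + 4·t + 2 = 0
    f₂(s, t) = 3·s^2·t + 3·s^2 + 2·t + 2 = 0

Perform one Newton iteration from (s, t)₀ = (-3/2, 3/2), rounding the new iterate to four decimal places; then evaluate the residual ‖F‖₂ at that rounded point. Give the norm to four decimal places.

At (-3/2, 3/2): F = (-1.0000, 21.8750).
Jacobian J = [[4·t, 4·s + 4], [6·s·t + 6·s, 3·s^2 + 2]].
At the point, J = [[6.0000, -2.0000], [-22.5000, 8.7500]] (det J = 7.5000).
Solving J·Δ = −F gives Δ = (-4.6667, -14.5000).
Then the next iterate is (s, t)₁ = (-6.1667, -13.0000).
Re-evaluating at (-6.1667, -13.0000): F = (270.6684, -1393.014800), so ‖F‖₂ = 1419.0672.

1419.0672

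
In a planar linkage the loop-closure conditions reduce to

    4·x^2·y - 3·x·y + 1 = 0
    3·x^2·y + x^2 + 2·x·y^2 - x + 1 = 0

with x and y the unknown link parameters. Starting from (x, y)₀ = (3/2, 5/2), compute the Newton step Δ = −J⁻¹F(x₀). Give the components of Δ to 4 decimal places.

At (3/2, 5/2): F = (12.2500, 37.3750).
Jacobian J = [[8·x·y - 3·y, 4·x^2 - 3·x], [6·x·y + 2·x + 2·y^2 - 1, 3·x^2 + 4·x·y]].
At the point, J = [[22.5000, 4.5000], [37.0000, 21.7500]] (det J = 322.8750).
Solving J·Δ = −F gives Δ = (-0.3043, -1.2007).

(-0.3043, -1.2007)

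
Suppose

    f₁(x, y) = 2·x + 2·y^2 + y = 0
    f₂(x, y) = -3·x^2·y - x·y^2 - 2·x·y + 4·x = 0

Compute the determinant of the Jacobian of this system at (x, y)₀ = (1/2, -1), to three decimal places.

22.500

J = [[2, 4·y + 1], [-6·x·y - y^2 - 2·y + 4, -3·x^2 - 2·x·y - 2·x]].
At the point, J = [[2.000, -3.000], [8.000, -0.750]].
det J = 22.500.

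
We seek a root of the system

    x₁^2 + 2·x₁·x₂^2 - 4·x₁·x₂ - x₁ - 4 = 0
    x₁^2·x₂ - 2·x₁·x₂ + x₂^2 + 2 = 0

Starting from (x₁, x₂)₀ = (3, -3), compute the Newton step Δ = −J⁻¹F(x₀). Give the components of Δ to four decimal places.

At (3, -3): F = (92.0000, 2.0000).
Jacobian J = [[2·x₁ + 2·x₂^2 - 4·x₂ - 1, 4·x₁·x₂ - 4·x₁], [2·x₁·x₂ - 2·x₂, x₁^2 - 2·x₁ + 2·x₂]].
At the point, J = [[35.0000, -48.0000], [-12.0000, -3.0000]] (det J = -681.0000).
Solving J·Δ = −F gives Δ = (-0.2643, 1.7239).

(-0.2643, 1.7239)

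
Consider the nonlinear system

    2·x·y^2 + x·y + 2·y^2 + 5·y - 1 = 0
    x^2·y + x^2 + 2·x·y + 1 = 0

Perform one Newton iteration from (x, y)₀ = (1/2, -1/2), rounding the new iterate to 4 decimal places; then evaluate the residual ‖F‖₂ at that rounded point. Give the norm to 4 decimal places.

47.4121

At (1/2, -1/2): F = (-3.0000, 0.6250).
Jacobian J = [[2·y^2 + y, 4·x·y + x + 4·y + 5], [2·x·y + 2·x + 2·y, x^2 + 2·x]].
At the point, J = [[0.0000, 2.5000], [-0.5000, 1.2500]] (det J = 1.2500).
Solving J·Δ = −F gives Δ = (4.2500, 1.2000).
Then the next iterate is (x, y)₁ = (4.7500, 0.7000).
Re-evaluating at (4.7500, 0.7000): F = (11.4600, 46.006250), so ‖F‖₂ = 47.4121.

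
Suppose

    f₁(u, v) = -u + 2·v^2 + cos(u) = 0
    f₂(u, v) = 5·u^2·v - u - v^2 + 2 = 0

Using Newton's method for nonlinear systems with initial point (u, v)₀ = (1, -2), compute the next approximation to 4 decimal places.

At (1, -2): F = (7.540302, -13.0000).
Jacobian J = [[-sin(u) - 1, 4·v], [10·u·v - 1, 5·u^2 - 2·v]].
At the point, J = [[-1.841471, -8.0000], [-21.0000, 9.0000]] (det J = -184.573239).
Solving J·Δ = −F gives Δ = (-0.1958, 0.9876).
Then the next iterate is (u, v)₁ = (0.8042, -1.0124).

(0.8042, -1.0124)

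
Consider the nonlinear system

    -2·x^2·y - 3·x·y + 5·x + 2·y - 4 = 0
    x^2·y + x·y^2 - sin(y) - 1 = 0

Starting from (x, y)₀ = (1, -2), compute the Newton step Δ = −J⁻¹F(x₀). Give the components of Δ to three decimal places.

At (1, -2): F = (7.000, 1.90930).
Jacobian J = [[-4·x·y - 3·y + 5, -2·x^2 - 3·x + 2], [2·x·y + y^2, x^2 + 2·x·y - cos(y)]].
At the point, J = [[19.000, -3.000], [0.000, -2.58385]] (det J = -49.09321).
Solving J·Δ = −F gives Δ = (-0.252, 0.739).

(-0.252, 0.739)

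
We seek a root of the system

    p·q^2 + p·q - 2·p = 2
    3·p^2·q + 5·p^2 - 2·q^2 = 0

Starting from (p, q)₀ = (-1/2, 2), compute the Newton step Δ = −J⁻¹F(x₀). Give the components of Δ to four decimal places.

At (-1/2, 2): F = (-4.0000, -5.2500).
Jacobian J = [[q^2 + q - 2, 2·p·q + p], [6·p·q + 10·p, 3·p^2 - 4·q]].
At the point, J = [[4.0000, -2.5000], [-11.0000, -7.2500]] (det J = -56.5000).
Solving J·Δ = −F gives Δ = (0.2810, -1.1504).

(0.2810, -1.1504)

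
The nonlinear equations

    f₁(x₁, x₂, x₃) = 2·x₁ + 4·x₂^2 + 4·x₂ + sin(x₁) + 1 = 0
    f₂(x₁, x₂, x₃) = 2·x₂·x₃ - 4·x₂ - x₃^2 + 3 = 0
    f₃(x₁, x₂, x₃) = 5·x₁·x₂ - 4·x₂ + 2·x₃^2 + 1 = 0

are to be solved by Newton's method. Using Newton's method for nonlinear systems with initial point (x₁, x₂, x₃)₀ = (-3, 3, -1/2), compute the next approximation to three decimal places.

(-1.238, 1.406, 0.111)

At (-3, 3, -1/2): F = (42.85888, -12.250, -55.500).
Jacobian J = [[cos(x₁) + 2, 8·x₂ + 4, 0], [0, 2·x₃ - 4, 2·x₂ - 2·x₃], [5·x₂, 5·x₁ - 4, 4·x₃]].
At the point, J = [[1.01001, 28.000, 0.000], [0.000, -5.000, 7.000], [15.000, -19.000, -2.000]] (det J = 3084.43107).
Solving J·Δ = −F gives Δ = (1.762, -1.594, 0.611).
Then the next iterate is (x₁, x₂, x₃)₁ = (-1.238, 1.406, 0.111).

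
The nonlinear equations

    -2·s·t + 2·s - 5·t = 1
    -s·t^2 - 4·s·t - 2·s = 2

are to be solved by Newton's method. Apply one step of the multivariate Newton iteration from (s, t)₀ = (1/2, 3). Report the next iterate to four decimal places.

At (1/2, 3): F = (-18.0000, -13.5000).
Jacobian J = [[-2·t + 2, -2·s - 5], [-t^2 - 4·t - 2, -2·s·t - 4·s]].
At the point, J = [[-4.0000, -6.0000], [-23.0000, -5.0000]] (det J = -118.0000).
Solving J·Δ = −F gives Δ = (0.0763, -3.0508).
Then the next iterate is (s, t)₁ = (0.5763, -0.0508).

(0.5763, -0.0508)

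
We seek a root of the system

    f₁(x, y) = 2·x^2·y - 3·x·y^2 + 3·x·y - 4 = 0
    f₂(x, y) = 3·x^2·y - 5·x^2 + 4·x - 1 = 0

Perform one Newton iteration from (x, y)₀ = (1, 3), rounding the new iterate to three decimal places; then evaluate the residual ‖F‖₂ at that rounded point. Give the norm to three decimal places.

6.163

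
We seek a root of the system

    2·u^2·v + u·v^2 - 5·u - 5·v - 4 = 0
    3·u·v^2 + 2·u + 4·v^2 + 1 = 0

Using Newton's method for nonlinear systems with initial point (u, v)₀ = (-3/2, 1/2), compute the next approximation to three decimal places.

At (-3/2, 1/2): F = (2.875, -2.125).
Jacobian J = [[4·u·v + v^2 - 5, 2·u^2 + 2·u·v - 5], [3·v^2 + 2, 6·u·v + 8·v]].
At the point, J = [[-7.750, -2.000], [2.750, -0.500]] (det J = 9.375).
Solving J·Δ = −F gives Δ = (0.607, -0.913).
Then the next iterate is (u, v)₁ = (-0.893, -0.413).

(-0.893, -0.413)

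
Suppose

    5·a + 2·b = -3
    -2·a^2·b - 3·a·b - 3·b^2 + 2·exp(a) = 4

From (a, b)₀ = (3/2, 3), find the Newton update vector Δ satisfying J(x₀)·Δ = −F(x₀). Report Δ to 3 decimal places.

At (3/2, 3): F = (16.500, -49.03662).
Jacobian J = [[5, 2], [-4·a·b - 3·b + 2·exp(a), -2·a^2 - 3·a - 6·b]].
At the point, J = [[5.000, 2.000], [-18.03662, -27.000]] (det J = -98.92676).
Solving J·Δ = −F gives Δ = (-3.512, 0.530).

(-3.512, 0.530)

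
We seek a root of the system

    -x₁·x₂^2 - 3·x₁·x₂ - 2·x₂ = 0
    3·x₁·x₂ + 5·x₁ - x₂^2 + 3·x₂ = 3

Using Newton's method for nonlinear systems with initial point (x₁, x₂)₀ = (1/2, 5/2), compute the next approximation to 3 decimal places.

At (1/2, 5/2): F = (-11.875, 4.500).
Jacobian J = [[-x₂^2 - 3·x₂, -2·x₁·x₂ - 3·x₁ - 2], [3·x₂ + 5, 3·x₁ - 2·x₂ + 3]].
At the point, J = [[-13.750, -6.000], [12.500, -0.500]] (det J = 81.875).
Solving J·Δ = −F gives Δ = (-0.402, -1.057).
Then the next iterate is (x₁, x₂)₁ = (0.098, 1.443).

(0.098, 1.443)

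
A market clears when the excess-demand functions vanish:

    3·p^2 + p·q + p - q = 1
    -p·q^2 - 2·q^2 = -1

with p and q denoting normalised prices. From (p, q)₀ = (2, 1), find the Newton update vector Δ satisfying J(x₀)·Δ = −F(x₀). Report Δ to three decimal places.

(-0.982, -0.252)

At (2, 1): F = (14.000, -3.000).
Jacobian J = [[6·p + q + 1, p - 1], [-q^2, -2·p·q - 4·q]].
At the point, J = [[14.000, 1.000], [-1.000, -8.000]] (det J = -111.000).
Solving J·Δ = −F gives Δ = (-0.982, -0.252).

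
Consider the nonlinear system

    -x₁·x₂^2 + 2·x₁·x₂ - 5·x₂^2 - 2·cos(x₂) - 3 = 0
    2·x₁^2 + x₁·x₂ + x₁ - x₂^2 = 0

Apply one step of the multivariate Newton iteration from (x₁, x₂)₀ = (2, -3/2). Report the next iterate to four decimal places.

(0.8242, -0.6863)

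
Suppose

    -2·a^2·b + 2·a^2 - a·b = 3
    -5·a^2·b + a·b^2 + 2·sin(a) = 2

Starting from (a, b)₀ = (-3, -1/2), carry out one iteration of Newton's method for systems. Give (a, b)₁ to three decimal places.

(-1.651, -0.574)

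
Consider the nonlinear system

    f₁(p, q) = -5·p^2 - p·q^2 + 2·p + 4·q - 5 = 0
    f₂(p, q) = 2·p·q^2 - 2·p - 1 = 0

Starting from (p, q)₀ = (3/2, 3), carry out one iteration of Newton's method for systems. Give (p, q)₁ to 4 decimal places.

At (3/2, 3): F = (-14.7500, 23.0000).
Jacobian J = [[-10·p - q^2 + 2, -2·p·q + 4], [2·q^2 - 2, 4·p·q]].
At the point, J = [[-22.0000, -5.0000], [16.0000, 18.0000]] (det J = -316.0000).
Solving J·Δ = −F gives Δ = (-0.4763, -0.8544).
Then the next iterate is (p, q)₁ = (1.0237, 2.1456).

(1.0237, 2.1456)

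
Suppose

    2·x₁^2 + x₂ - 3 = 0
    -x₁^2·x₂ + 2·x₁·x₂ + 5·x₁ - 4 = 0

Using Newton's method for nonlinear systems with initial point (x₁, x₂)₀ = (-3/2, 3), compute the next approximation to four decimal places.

At (-3/2, 3): F = (4.5000, -27.2500).
Jacobian J = [[4·x₁, 1], [-2·x₁·x₂ + 2·x₂ + 5, -x₁^2 + 2·x₁]].
At the point, J = [[-6.0000, 1.0000], [20.0000, -5.2500]] (det J = 11.5000).
Solving J·Δ = −F gives Δ = (-0.3152, -6.3913).
Then the next iterate is (x₁, x₂)₁ = (-1.8152, -3.3913).

(-1.8152, -3.3913)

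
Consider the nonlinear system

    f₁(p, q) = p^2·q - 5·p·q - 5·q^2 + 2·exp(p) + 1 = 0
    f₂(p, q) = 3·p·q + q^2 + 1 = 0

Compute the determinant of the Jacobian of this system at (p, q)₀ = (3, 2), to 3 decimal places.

704.224

J = [[2·p·q - 5·q + 2·exp(p), p^2 - 5·p - 10·q], [3·q, 3·p + 2·q]].
At the point, J = [[42.17107, -26.000], [6.000, 13.000]].
det J = 704.224.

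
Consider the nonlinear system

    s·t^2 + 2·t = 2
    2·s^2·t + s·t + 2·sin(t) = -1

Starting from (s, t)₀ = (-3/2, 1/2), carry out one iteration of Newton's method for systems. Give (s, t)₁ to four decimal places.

(1.8901, 1.5549)

At (-3/2, 1/2): F = (-1.3750, 3.458851).
Jacobian J = [[t^2, 2·s·t + 2], [4·s·t + t, 2·s^2 + s + 2·cos(t)]].
At the point, J = [[0.2500, 0.5000], [-2.5000, 4.755165]] (det J = 2.438791).
Solving J·Δ = −F gives Δ = (3.3901, 1.0549).
Then the next iterate is (s, t)₁ = (1.8901, 1.5549).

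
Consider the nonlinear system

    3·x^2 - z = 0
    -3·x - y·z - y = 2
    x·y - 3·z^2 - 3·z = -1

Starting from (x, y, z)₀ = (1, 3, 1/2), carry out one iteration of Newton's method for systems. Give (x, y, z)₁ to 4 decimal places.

At (1, 3, 1/2): F = (2.5000, -9.5000, 1.7500).
Jacobian J = [[6·x, 0, -1], [-3, -z - 1, -y], [y, x, -6·z - 3]].
At the point, J = [[6.0000, 0.0000, -1.0000], [-3.0000, -1.5000, -3.0000], [3.0000, 1.0000, -6.0000]] (det J = 70.5000).
Solving J·Δ = −F gives Δ = (-0.5230, -4.0106, -0.6383).
Then the next iterate is (x, y, z)₁ = (0.4770, -1.0106, -0.1383).

(0.4770, -1.0106, -0.1383)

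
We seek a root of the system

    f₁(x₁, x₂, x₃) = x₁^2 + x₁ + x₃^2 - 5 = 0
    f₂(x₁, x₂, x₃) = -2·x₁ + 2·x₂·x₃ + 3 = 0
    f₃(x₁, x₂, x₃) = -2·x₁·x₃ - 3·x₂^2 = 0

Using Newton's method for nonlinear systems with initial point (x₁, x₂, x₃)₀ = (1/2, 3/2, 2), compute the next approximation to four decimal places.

At (1/2, 3/2, 2): F = (-0.2500, 8.0000, -8.7500).
Jacobian J = [[2·x₁ + 1, 0, 2·x₃], [-2, 2·x₃, 2·x₂], [-2·x₃, -6·x₂, -2·x₁]].
At the point, J = [[2.0000, 0.0000, 4.0000], [-2.0000, 4.0000, 3.0000], [-4.0000, -9.0000, -1.0000]] (det J = 182.0000).
Solving J·Δ = −F gives Δ = (0.8448, -1.3077, -0.3599).
Then the next iterate is (x₁, x₂, x₃)₁ = (1.3448, 0.1923, 1.6401).

(1.3448, 0.1923, 1.6401)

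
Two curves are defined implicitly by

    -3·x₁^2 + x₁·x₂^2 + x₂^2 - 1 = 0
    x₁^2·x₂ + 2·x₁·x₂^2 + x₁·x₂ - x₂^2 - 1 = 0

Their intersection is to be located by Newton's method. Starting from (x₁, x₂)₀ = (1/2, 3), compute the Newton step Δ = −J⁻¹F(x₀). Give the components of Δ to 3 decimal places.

(-0.012, -1.298)

At (1/2, 3): F = (11.750, 1.250).
Jacobian J = [[-6·x₁ + x₂^2, 2·x₁·x₂ + 2·x₂], [2·x₁·x₂ + 2·x₂^2 + x₂, x₁^2 + 4·x₁·x₂ + x₁ - 2·x₂]].
At the point, J = [[6.000, 9.000], [24.000, 0.750]] (det J = -211.500).
Solving J·Δ = −F gives Δ = (-0.012, -1.298).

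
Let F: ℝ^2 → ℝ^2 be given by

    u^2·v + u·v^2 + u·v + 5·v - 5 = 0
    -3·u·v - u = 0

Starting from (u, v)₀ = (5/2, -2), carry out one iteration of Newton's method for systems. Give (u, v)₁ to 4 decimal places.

(-0.4545, -2.3030)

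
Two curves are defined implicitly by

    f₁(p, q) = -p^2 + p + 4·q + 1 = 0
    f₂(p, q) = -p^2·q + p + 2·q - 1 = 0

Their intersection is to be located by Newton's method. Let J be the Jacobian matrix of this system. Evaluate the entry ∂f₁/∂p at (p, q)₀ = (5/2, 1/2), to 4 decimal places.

-4.0000

∂f₁/∂p = -2·p + 1.
At (5/2, 1/2) this is -4.0000.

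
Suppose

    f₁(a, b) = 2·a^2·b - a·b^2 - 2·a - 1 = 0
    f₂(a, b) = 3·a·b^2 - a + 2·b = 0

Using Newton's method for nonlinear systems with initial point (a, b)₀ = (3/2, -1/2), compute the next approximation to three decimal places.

(-0.197, -0.880)

At (3/2, -1/2): F = (-6.625, -1.375).
Jacobian J = [[4·a·b - b^2 - 2, 2·a^2 - 2·a·b], [3·b^2 - 1, 6·a·b + 2]].
At the point, J = [[-5.250, 6.000], [-0.250, -2.500]] (det J = 14.625).
Solving J·Δ = −F gives Δ = (-1.697, -0.380).
Then the next iterate is (a, b)₁ = (-0.197, -0.880).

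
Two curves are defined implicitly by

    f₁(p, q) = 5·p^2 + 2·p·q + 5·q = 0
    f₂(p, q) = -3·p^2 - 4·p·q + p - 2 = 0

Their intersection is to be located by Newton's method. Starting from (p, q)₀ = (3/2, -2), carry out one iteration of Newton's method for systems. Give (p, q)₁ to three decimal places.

(1.356, -1.208)

At (3/2, -2): F = (-4.750, 4.750).
Jacobian J = [[10·p + 2·q, 2·p + 5], [-6·p - 4·q + 1, -4·p]].
At the point, J = [[11.000, 8.000], [0.000, -6.000]] (det J = -66.000).
Solving J·Δ = −F gives Δ = (-0.144, 0.792).
Then the next iterate is (p, q)₁ = (1.356, -1.208).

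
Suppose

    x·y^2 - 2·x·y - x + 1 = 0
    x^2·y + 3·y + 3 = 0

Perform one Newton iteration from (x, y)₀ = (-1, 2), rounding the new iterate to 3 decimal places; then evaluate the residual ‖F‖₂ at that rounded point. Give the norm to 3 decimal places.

12.242

At (-1, 2): F = (2.000, 11.000).
Jacobian J = [[y^2 - 2·y - 1, 2·x·y - 2·x], [2·x·y, x^2 + 3]].
At the point, J = [[-1.000, -2.000], [-4.000, 4.000]] (det J = -12.000).
Solving J·Δ = −F gives Δ = (2.500, -0.250).
Then the next iterate is (x, y)₁ = (1.500, 1.750).
Re-evaluating at (1.500, 1.750): F = (-1.15625, 12.18750), so ‖F‖₂ = 12.242.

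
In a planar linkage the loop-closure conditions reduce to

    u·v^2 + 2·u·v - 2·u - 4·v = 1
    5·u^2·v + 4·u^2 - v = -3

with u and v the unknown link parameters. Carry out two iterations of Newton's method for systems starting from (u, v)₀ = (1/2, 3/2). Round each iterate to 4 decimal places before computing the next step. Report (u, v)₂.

At (1/2, 3/2): F = (-5.3750, 4.3750).
Jacobian J = [[v^2 + 2·v - 2, 2·u·v + 2·u - 4], [10·u·v + 8·u, 5·u^2 - 1]].
At the point, J = [[3.2500, -1.5000], [11.5000, 0.2500]] (det J = 18.0625).
Solving J·Δ = −F gives Δ = (-0.2889, -4.2093).
Then the next iterate is (u, v)₁ = (0.2111, -2.7093).
Round to (0.2111, -2.7093) and repeat: F = (9.820672, 5.283877), J = [[-0.078294, -4.721666], [-4.030532, -0.777184]].
Δ = (0.9128, 2.0648), so (u, v)₂ = (1.1239, -0.6445).

(1.1239, -0.6445)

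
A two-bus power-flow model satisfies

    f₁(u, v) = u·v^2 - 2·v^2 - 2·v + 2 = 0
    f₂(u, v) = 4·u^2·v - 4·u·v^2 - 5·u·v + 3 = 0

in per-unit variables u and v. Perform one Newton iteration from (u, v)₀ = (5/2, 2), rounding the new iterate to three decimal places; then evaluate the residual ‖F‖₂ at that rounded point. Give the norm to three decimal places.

At (5/2, 2): F = (0.000, -12.000).
Jacobian J = [[v^2, 2·u·v - 4·v - 2], [8·u·v - 4·v^2 - 5·v, 4·u^2 - 8·u·v - 5·u]].
At the point, J = [[4.000, 0.000], [14.000, -27.500]] (det J = -110.000).
Solving J·Δ = −F gives Δ = (0.000, -0.436).
Then the next iterate is (u, v)₁ = (2.500, 1.564).
Re-evaluating at (2.500, 1.564): F = (0.09505, -1.91096), so ‖F‖₂ = 1.913.

1.913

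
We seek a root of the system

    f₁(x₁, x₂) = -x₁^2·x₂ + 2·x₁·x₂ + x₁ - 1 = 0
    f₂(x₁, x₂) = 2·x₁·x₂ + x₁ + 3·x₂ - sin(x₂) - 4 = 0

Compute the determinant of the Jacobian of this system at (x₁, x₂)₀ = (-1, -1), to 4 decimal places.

J = [[-2·x₁·x₂ + 2·x₂ + 1, -x₁^2 + 2·x₁], [2·x₂ + 1, 2·x₁ - cos(x₂) + 3]].
At the point, J = [[-3.0000, -3.0000], [-1.0000, 0.459698]].
det J = -4.3791.

-4.3791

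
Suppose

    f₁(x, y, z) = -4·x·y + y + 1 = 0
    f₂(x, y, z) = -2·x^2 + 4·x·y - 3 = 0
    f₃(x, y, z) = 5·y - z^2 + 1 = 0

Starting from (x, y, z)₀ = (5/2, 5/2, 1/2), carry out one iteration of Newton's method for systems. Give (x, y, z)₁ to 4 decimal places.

(1.2050, 1.5500, 9.0000)

At (5/2, 5/2, 1/2): F = (-21.5000, 9.5000, 13.2500).
Jacobian J = [[-4·y, -4·x + 1, 0], [-4·x + 4·y, 4·x, 0], [0, 5, -2·z]].
At the point, J = [[-10.0000, -9.0000, 0.0000], [0.0000, 10.0000, 0.0000], [0.0000, 5.0000, -1.0000]] (det J = 100.0000).
Solving J·Δ = −F gives Δ = (-1.2950, -0.9500, 8.5000).
Then the next iterate is (x, y, z)₁ = (1.2050, 1.5500, 9.0000).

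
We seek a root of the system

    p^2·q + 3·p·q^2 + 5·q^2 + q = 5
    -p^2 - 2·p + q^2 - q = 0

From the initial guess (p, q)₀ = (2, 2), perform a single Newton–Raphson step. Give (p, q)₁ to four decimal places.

At (2, 2): F = (49.0000, -6.0000).
Jacobian J = [[2·p·q + 3·q^2, p^2 + 6·p·q + 10·q + 1], [-2·p - 2, 2·q - 1]].
At the point, J = [[20.0000, 49.0000], [-6.0000, 3.0000]] (det J = 354.0000).
Solving J·Δ = −F gives Δ = (-1.2458, -0.4915).
Then the next iterate is (p, q)₁ = (0.7542, 1.5085).

(0.7542, 1.5085)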